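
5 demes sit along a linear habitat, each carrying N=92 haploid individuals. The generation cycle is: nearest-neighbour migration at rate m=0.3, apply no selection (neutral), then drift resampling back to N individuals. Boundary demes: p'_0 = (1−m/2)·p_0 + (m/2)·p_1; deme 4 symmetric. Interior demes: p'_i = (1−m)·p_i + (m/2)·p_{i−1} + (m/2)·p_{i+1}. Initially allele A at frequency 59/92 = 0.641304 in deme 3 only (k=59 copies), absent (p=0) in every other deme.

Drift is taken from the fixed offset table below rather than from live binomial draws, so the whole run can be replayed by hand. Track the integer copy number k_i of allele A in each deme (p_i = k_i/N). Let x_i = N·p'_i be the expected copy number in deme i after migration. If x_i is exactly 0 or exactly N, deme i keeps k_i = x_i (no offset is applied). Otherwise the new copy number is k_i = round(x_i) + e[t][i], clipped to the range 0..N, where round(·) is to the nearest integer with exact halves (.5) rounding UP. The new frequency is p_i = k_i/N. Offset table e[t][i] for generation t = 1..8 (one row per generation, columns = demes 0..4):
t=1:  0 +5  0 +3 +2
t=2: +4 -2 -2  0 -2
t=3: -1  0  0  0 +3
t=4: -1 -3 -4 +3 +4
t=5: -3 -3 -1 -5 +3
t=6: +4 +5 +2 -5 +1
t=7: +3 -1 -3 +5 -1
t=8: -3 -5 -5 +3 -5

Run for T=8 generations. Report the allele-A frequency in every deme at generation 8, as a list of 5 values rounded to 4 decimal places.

[0.0109, 0.0109, 0.0652, 0.2609, 0.2174]

t=0: k=[0 0 0 59 0]
t=1: x=[0.0000 0.0000 8.8500 41.3000 8.8500] k=[0 0 9 44 11]
t=2: x=[0.0000 1.3500 12.9000 33.8000 15.9500] k=[0 0 11 34 14]
t=3: x=[0.0000 1.6500 12.8000 27.5500 17.0000] k=[0 2 13 28 20]
t=4: x=[0.3000 3.3500 13.6000 24.5500 21.2000] k=[0 0 10 28 25]
t=5: x=[0.0000 1.5000 11.2000 24.8500 25.4500] k=[0 0 10 20 28]
t=6: x=[0.0000 1.5000 10.0000 19.7000 26.8000] k=[0 7 12 15 28]
t=7: x=[1.0500 6.7000 11.7000 16.5000 26.0500] k=[4 6 9 22 25]
t=8: x=[4.3000 6.1500 10.5000 20.5000 24.5500] k=[1 1 6 24 20]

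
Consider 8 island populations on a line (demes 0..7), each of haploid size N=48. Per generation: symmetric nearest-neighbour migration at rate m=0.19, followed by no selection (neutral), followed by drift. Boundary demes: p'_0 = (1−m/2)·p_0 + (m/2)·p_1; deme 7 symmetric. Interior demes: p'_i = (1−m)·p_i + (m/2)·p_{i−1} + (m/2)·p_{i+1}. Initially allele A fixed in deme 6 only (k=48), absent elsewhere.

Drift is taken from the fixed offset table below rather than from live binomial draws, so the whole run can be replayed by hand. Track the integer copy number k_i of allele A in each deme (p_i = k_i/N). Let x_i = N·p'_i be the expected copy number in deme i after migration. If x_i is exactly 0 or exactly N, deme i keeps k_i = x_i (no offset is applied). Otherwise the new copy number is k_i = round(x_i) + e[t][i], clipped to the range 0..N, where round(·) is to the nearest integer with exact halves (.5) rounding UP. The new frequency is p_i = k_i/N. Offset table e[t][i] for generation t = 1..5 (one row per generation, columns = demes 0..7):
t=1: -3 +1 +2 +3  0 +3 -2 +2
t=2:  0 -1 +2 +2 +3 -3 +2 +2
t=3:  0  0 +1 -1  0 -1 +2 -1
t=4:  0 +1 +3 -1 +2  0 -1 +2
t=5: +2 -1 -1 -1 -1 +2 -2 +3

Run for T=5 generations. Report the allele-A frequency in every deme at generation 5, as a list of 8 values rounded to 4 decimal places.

[0.0000, 0.0000, 0.0000, 0.0000, 0.1042, 0.2708, 0.4583, 0.4375]

t=0: k=[0 0 0 0 0 0 48 0]
t=1: x=[0.0000 0.0000 0.0000 0.0000 0.0000 4.5600 38.8800 4.5600] k=[0 0 0 0 0 8 37 7]
t=2: x=[0.0000 0.0000 0.0000 0.0000 0.7600 9.9950 31.3950 9.8500] k=[0 0 0 0 4 7 33 12]
t=3: x=[0.0000 0.0000 0.0000 0.3800 3.9050 9.1850 28.5350 13.9950] k=[0 0 0 0 4 8 31 13]
t=4: x=[0.0000 0.0000 0.0000 0.3800 4.0000 9.8050 27.1050 14.7100] k=[0 0 0 0 6 10 26 17]
t=5: x=[0.0000 0.0000 0.0000 0.5700 5.8100 11.1400 23.6250 17.8550] k=[0 0 0 0 5 13 22 21]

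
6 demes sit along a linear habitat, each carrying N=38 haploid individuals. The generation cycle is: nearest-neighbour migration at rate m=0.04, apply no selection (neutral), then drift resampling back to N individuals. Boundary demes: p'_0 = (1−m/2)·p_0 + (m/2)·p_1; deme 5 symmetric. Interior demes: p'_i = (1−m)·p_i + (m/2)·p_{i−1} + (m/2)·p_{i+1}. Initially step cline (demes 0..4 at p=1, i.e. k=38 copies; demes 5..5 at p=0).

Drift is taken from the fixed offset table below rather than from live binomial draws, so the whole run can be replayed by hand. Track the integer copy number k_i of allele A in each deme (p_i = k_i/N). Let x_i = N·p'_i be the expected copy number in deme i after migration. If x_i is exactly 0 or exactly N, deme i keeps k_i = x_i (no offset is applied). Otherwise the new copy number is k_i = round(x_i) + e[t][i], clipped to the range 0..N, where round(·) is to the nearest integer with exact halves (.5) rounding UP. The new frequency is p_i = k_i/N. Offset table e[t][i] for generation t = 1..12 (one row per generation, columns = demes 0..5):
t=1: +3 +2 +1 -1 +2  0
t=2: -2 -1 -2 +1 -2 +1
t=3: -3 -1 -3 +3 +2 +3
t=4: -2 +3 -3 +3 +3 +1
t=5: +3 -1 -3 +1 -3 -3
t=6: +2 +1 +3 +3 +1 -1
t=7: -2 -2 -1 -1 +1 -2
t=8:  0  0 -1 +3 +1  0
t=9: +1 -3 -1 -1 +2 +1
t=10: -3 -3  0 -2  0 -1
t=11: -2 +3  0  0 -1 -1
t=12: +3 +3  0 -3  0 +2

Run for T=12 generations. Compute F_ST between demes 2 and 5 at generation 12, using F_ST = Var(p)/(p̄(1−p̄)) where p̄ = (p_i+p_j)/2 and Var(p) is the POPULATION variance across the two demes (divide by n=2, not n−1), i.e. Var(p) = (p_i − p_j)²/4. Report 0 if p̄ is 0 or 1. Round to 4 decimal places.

t=0: k=[38 38 38 38 38 0]
t=1: x=[38.0000 38.0000 38.0000 38.0000 37.2400 0.7600] k=[38 38 38 38 38 1]
t=2: x=[38.0000 38.0000 38.0000 38.0000 37.2600 1.7400] k=[38 38 38 38 35 3]
t=3: x=[38.0000 38.0000 38.0000 37.9400 34.4200 3.6400] k=[38 38 38 38 36 7]
t=4: x=[38.0000 38.0000 38.0000 37.9600 35.4600 7.5800] k=[38 38 38 38 38 9]
t=5: x=[38.0000 38.0000 38.0000 38.0000 37.4200 9.5800] k=[38 38 38 38 34 7]
t=6: x=[38.0000 38.0000 38.0000 37.9200 33.5400 7.5400] k=[38 38 38 38 35 7]
t=7: x=[38.0000 38.0000 38.0000 37.9400 34.5000 7.5600] k=[38 38 38 37 36 6]
t=8: x=[38.0000 38.0000 37.9800 37.0000 35.4200 6.6000] k=[38 38 37 38 36 7]
t=9: x=[38.0000 37.9800 37.0400 37.9400 35.4600 7.5800] k=[38 35 36 37 37 9]
t=10: x=[37.9400 35.0800 36.0000 36.9800 36.4400 9.5600] k=[35 32 36 35 36 9]
t=11: x=[34.9400 32.1400 35.9000 35.0400 35.4400 9.5400] k=[33 35 36 35 34 9]
t=12: x=[33.0400 34.9800 35.9600 35.0000 33.5200 9.5000] k=[36 38 36 32 34 12]

0.4286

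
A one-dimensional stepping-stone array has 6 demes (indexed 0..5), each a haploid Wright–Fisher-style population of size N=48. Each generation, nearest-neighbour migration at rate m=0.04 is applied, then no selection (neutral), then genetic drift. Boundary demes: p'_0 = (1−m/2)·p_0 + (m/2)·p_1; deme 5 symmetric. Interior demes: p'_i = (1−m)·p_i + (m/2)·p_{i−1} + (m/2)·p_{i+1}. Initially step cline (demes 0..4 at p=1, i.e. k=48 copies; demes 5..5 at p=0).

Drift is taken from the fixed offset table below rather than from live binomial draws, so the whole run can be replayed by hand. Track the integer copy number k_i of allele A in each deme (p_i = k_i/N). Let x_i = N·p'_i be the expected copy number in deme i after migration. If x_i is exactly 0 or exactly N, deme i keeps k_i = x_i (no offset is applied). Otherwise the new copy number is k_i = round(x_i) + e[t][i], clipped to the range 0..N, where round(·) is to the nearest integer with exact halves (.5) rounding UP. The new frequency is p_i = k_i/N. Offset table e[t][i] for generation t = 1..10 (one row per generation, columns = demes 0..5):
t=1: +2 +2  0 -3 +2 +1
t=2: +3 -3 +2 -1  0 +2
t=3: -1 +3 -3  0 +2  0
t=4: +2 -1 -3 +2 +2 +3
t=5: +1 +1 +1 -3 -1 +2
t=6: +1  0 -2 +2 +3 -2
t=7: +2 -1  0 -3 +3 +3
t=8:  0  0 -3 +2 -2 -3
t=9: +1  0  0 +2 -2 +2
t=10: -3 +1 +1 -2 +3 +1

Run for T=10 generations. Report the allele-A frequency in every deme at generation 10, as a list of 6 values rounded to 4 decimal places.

[1.0000, 1.0000, 1.0000, 0.9583, 0.9375, 0.3958]

t=0: k=[48 48 48 48 48 0]
t=1: x=[48.0000 48.0000 48.0000 48.0000 47.0400 0.9600] k=[48 48 48 48 48 2]
t=2: x=[48.0000 48.0000 48.0000 48.0000 47.0800 2.9200] k=[48 48 48 48 47 5]
t=3: x=[48.0000 48.0000 48.0000 47.9800 46.1800 5.8400] k=[48 48 48 48 48 6]
t=4: x=[48.0000 48.0000 48.0000 48.0000 47.1600 6.8400] k=[48 48 48 48 48 10]
t=5: x=[48.0000 48.0000 48.0000 48.0000 47.2400 10.7600] k=[48 48 48 48 46 13]
t=6: x=[48.0000 48.0000 48.0000 47.9600 45.3800 13.6600] k=[48 48 48 48 48 12]
t=7: x=[48.0000 48.0000 48.0000 48.0000 47.2800 12.7200] k=[48 48 48 48 48 16]
t=8: x=[48.0000 48.0000 48.0000 48.0000 47.3600 16.6400] k=[48 48 48 48 45 14]
t=9: x=[48.0000 48.0000 48.0000 47.9400 44.4400 14.6200] k=[48 48 48 48 42 17]
t=10: x=[48.0000 48.0000 48.0000 47.8800 41.6200 17.5000] k=[48 48 48 46 45 19]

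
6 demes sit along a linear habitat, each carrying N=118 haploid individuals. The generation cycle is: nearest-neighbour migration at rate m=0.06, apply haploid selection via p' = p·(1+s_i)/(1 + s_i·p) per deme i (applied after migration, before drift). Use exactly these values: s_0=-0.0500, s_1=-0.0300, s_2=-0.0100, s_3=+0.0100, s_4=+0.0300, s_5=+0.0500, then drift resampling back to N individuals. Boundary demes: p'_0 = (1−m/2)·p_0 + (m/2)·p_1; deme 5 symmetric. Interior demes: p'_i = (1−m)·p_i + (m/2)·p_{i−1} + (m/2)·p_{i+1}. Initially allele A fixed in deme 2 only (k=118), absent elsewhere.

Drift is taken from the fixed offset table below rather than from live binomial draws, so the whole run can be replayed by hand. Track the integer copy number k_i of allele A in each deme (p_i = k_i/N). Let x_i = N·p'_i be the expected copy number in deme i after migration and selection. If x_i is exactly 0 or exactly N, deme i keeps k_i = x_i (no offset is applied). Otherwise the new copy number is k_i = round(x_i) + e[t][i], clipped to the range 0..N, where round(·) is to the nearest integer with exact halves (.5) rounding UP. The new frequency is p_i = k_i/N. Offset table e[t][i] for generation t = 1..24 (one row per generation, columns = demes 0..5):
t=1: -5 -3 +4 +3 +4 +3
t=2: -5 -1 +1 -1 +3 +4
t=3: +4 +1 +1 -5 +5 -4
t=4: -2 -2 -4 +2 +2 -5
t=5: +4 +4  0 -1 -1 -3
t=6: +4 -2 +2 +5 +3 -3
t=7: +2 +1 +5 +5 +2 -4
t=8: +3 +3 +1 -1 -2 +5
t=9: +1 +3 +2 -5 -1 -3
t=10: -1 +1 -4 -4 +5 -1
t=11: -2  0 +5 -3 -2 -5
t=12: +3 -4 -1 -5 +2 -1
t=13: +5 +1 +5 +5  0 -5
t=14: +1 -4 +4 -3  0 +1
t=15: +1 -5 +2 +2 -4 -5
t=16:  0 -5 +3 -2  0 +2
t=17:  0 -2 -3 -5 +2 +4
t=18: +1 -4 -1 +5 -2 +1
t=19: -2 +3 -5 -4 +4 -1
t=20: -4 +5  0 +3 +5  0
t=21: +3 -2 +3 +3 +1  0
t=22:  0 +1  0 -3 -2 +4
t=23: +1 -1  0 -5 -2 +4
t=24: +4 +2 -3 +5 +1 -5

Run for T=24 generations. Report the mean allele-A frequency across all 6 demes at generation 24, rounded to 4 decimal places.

t=0: k=[0 0 118 0 0 0]
t=1: x=[0.0000 3.4369 110.8528 3.5743 0.0000 0.0000] k=[0 0 115 7 0 0]
t=2: x=[0.0000 3.3494 108.2202 10.1217 0.2163 0.0000] k=[0 2 109 9 3 0]
t=3: x=[0.0570 5.0020 102.6563 11.9263 3.1802 0.0945] k=[4 6 104 7 8 0]
t=4: x=[3.8636 8.6331 97.9835 10.0310 7.9463 0.2520] k=[2 7 94 12 10 0]
t=5: x=[2.0444 9.1983 88.7093 14.5263 10.0279 0.3150] k=[6 13 89 14 9 0]
t=6: x=[5.9151 14.6741 84.2282 16.2388 9.1258 0.2835] k=[10 13 86 21 12 0]
t=7: x=[9.6267 14.7034 81.6075 22.8629 12.2303 0.3779] k=[12 16 87 28 14 0]
t=8: x=[11.5734 17.5501 82.8525 29.5700 14.3689 0.4409] k=[15 21 84 29 12 5]
t=9: x=[14.5144 22.1566 80.2023 30.3638 12.6295 5.4584] k=[16 25 82 25 12 2]
t=10: x=[15.5638 25.8204 78.3157 26.5240 12.4145 2.4126] k=[15 27 74 23 17 1]
t=11: x=[14.6876 27.4039 70.7756 24.5429 17.1283 1.5530] k=[13 27 76 22 15 0]
t=12: x=[12.8219 27.4039 72.6297 23.5973 15.1460 0.4724] k=[16 23 72 19 17 0]
t=13: x=[15.5060 23.6782 68.6517 20.6993 16.9751 0.5354] k=[21 25 74 26 17 0]
t=14: x=[20.2452 25.7319 70.8057 27.3787 17.1896 0.5354] k=[21 22 75 24 17 2]
t=15: x=[20.1581 22.9909 71.5973 25.5184 17.1896 2.5698] k=[21 18 74 28 13 0]
t=16: x=[20.0421 19.2738 70.6554 29.1478 13.4073 0.4094] k=[20 14 74 27 13 2]
t=17: x=[18.9885 15.5638 70.5051 28.2030 13.4380 2.4441] k=[19 14 68 23 15 6]
t=18: x=[18.0517 15.3585 64.7365 24.3014 15.3606 6.5661] k=[19 11 64 29 13 8]
t=19: x=[17.9648 12.4858 61.0639 29.7910 13.6835 8.5280] k=[16 15 56 26 18 8]
t=20: x=[15.2749 15.8377 53.5759 26.8659 18.3943 8.6845] k=[11 21 54 30 23 9]
t=21: x=[10.7866 21.1560 51.9975 30.7356 23.3385 9.8517] k=[14 19 55 34 24 10]
t=22: x=[13.5236 19.4306 52.9964 34.5727 24.4480 10.8929] k=[14 20 53 32 22 15]
t=23: x=[13.5524 20.2931 51.0887 32.5641 22.6256 15.8682] k=[15 19 51 28 21 20]
t=24: x=[14.4566 19.3424 49.0617 28.6955 21.6986 20.8545] k=[18 21 46 34 23 16]

0.2232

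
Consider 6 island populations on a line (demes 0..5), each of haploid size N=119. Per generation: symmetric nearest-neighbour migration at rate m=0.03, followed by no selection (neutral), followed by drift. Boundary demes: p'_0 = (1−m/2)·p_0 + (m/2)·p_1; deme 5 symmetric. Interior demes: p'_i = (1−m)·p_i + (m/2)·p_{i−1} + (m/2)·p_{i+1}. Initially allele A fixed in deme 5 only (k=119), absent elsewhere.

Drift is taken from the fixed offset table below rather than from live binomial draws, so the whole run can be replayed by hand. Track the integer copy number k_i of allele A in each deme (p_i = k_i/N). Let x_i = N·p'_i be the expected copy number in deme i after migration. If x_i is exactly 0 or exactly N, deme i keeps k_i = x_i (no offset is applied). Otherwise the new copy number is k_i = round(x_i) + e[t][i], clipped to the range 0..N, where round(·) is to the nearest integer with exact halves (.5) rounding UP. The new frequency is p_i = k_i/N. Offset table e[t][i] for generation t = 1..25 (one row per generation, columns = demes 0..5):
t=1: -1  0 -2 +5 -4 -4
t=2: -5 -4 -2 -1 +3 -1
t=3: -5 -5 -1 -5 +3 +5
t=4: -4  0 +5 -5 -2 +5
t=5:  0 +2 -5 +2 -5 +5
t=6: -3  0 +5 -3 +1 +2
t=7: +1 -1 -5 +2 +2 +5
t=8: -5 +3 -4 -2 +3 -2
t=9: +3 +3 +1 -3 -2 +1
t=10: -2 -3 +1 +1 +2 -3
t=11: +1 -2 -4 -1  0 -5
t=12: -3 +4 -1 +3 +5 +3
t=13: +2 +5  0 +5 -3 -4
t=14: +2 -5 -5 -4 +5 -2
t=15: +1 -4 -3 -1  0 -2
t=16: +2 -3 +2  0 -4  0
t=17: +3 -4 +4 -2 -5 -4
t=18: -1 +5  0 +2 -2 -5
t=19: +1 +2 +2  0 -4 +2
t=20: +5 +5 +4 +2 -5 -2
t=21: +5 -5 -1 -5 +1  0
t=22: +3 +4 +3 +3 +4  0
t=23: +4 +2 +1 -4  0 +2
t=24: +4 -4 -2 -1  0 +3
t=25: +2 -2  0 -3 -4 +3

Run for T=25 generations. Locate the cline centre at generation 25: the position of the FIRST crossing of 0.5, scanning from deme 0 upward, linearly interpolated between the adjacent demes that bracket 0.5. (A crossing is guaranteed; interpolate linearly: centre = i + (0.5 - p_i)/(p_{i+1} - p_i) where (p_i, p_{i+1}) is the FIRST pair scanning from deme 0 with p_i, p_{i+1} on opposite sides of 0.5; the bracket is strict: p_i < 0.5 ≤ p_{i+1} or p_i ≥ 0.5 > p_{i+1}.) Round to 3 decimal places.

t=0: k=[0 0 0 0 0 119]
t=1: x=[0.0000 0.0000 0.0000 0.0000 1.7850 117.2150] k=[0 0 0 0 0 113]
t=2: x=[0.0000 0.0000 0.0000 0.0000 1.6950 111.3050] k=[0 0 0 0 5 110]
t=3: x=[0.0000 0.0000 0.0000 0.0750 6.5000 108.4250] k=[0 0 0 0 10 113]
t=4: x=[0.0000 0.0000 0.0000 0.1500 11.3950 111.4550] k=[0 0 0 0 9 116]
t=5: x=[0.0000 0.0000 0.0000 0.1350 10.4700 114.3950] k=[0 0 0 2 5 119]
t=6: x=[0.0000 0.0000 0.0300 2.0150 6.6650 117.2900] k=[0 0 5 0 8 119]
t=7: x=[0.0000 0.0750 4.8500 0.1950 9.5450 117.3350] k=[0 0 0 2 12 119]
t=8: x=[0.0000 0.0000 0.0300 2.1200 13.4550 117.3950] k=[0 0 0 0 16 115]
t=9: x=[0.0000 0.0000 0.0000 0.2400 17.2450 113.5150] k=[0 0 0 0 15 115]
t=10: x=[0.0000 0.0000 0.0000 0.2250 16.2750 113.5000] k=[0 0 0 1 18 111]
t=11: x=[0.0000 0.0000 0.0150 1.2400 19.1400 109.6050] k=[0 0 0 0 19 105]
t=12: x=[0.0000 0.0000 0.0000 0.2850 20.0050 103.7100] k=[0 0 0 3 25 107]
t=13: x=[0.0000 0.0000 0.0450 3.2850 25.9000 105.7700] k=[0 0 0 8 23 102]
t=14: x=[0.0000 0.0000 0.1200 8.1050 23.9600 100.8150] k=[0 0 0 4 29 99]
t=15: x=[0.0000 0.0000 0.0600 4.3150 29.6750 97.9500] k=[0 0 0 3 30 96]
t=16: x=[0.0000 0.0000 0.0450 3.3600 30.5850 95.0100] k=[0 0 2 3 27 95]
t=17: x=[0.0000 0.0300 1.9850 3.3450 27.6600 93.9800] k=[0 0 6 1 23 90]
t=18: x=[0.0000 0.0900 5.8350 1.4050 23.6750 88.9950] k=[0 5 6 3 22 84]
t=19: x=[0.0750 4.9400 5.9400 3.3300 22.6450 83.0700] k=[1 7 8 3 19 85]
t=20: x=[1.0900 6.9250 7.9100 3.3150 19.7500 84.0100] k=[6 12 12 5 15 82]
t=21: x=[6.0900 11.9100 11.8950 5.2550 15.8550 80.9950] k=[11 7 11 0 17 81]
t=22: x=[10.9400 7.1200 10.7750 0.4200 17.7050 80.0400] k=[14 11 14 3 22 80]
t=23: x=[13.9550 11.0900 13.7900 3.4500 22.5850 79.1300] k=[18 13 15 0 23 81]
t=24: x=[17.9250 13.1050 14.7450 0.5700 23.5250 80.1300] k=[22 9 13 0 24 83]
t=25: x=[21.8050 9.2550 12.7450 0.5550 24.5250 82.1150] k=[24 7 13 0 21 85]

4.602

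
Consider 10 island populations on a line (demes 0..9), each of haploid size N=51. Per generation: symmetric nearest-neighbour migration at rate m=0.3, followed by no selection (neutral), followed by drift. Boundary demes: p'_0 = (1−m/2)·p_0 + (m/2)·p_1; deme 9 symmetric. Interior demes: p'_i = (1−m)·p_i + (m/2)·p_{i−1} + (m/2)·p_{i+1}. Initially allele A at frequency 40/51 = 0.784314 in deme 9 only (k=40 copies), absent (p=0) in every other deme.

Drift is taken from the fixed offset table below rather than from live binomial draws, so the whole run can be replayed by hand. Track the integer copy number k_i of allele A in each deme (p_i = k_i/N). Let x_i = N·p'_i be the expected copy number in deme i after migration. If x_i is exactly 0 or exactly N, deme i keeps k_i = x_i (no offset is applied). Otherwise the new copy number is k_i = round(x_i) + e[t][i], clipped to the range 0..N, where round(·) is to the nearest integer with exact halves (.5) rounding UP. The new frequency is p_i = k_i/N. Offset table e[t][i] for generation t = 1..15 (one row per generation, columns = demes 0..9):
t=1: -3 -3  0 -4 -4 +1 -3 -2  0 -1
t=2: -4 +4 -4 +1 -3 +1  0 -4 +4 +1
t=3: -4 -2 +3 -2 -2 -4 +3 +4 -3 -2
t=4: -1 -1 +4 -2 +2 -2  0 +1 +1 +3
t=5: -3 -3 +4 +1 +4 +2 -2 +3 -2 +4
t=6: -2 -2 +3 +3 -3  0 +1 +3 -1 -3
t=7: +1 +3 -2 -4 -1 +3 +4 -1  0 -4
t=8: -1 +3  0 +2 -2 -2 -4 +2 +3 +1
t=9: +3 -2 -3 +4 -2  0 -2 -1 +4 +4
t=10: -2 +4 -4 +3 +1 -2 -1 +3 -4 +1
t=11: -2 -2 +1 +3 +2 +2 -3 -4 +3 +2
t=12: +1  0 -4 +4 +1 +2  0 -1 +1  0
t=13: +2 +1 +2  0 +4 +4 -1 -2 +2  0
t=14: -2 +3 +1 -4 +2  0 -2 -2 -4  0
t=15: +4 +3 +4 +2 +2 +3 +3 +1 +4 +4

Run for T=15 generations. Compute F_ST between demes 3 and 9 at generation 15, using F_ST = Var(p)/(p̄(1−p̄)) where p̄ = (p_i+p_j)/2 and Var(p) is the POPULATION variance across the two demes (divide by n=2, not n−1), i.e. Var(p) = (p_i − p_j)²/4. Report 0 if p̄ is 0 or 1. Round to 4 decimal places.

t=0: k=[0 0 0 0 0 0 0 0 0 40]
t=1: x=[0.0000 0.0000 0.0000 0.0000 0.0000 0.0000 0.0000 0.0000 6.0000 34.0000] k=[0 0 0 0 0 0 0 0 6 33]
t=2: x=[0.0000 0.0000 0.0000 0.0000 0.0000 0.0000 0.0000 0.9000 9.1500 28.9500] k=[0 0 0 0 0 0 0 0 13 30]
t=3: x=[0.0000 0.0000 0.0000 0.0000 0.0000 0.0000 0.0000 1.9500 13.6000 27.4500] k=[0 0 0 0 0 0 0 6 11 25]
t=4: x=[0.0000 0.0000 0.0000 0.0000 0.0000 0.0000 0.9000 5.8500 12.3500 22.9000] k=[0 0 0 0 0 0 1 7 13 26]
t=5: x=[0.0000 0.0000 0.0000 0.0000 0.0000 0.1500 1.7500 7.0000 14.0500 24.0500] k=[0 0 0 0 0 2 0 10 12 28]
t=6: x=[0.0000 0.0000 0.0000 0.0000 0.3000 1.4000 1.8000 8.8000 14.1000 25.6000] k=[0 0 0 0 0 1 3 12 13 23]
t=7: x=[0.0000 0.0000 0.0000 0.0000 0.1500 1.1500 4.0500 10.8000 14.3500 21.5000] k=[0 0 0 0 0 4 8 10 14 18]
t=8: x=[0.0000 0.0000 0.0000 0.0000 0.6000 4.0000 7.7000 10.3000 14.0000 17.4000] k=[0 0 0 0 0 2 4 12 17 18]
t=9: x=[0.0000 0.0000 0.0000 0.0000 0.3000 2.0000 4.9000 11.5500 16.4000 17.8500] k=[0 0 0 0 0 2 3 11 20 22]
t=10: x=[0.0000 0.0000 0.0000 0.0000 0.3000 1.8500 4.0500 11.1500 18.9500 21.7000] k=[0 0 0 0 1 0 3 14 15 23]
t=11: x=[0.0000 0.0000 0.0000 0.1500 0.7000 0.6000 4.2000 12.5000 16.0500 21.8000] k=[0 0 0 3 3 3 1 9 19 24]
t=12: x=[0.0000 0.0000 0.4500 2.5500 3.0000 2.7000 2.5000 9.3000 18.2500 23.2500] k=[0 0 0 7 4 5 3 8 19 23]
t=13: x=[0.0000 0.0000 1.0500 5.5000 4.6000 4.5500 4.0500 8.9000 17.9500 22.4000] k=[0 0 3 6 9 9 3 7 20 22]
t=14: x=[0.0000 0.4500 3.0000 6.0000 8.5500 8.1000 4.5000 8.3500 18.3500 21.7000] k=[0 3 4 2 11 8 3 6 14 22]
t=15: x=[0.4500 2.7000 3.5500 3.6500 9.2000 7.7000 4.2000 6.7500 14.0000 20.8000] k=[4 6 8 6 11 11 7 8 18 25]

0.1640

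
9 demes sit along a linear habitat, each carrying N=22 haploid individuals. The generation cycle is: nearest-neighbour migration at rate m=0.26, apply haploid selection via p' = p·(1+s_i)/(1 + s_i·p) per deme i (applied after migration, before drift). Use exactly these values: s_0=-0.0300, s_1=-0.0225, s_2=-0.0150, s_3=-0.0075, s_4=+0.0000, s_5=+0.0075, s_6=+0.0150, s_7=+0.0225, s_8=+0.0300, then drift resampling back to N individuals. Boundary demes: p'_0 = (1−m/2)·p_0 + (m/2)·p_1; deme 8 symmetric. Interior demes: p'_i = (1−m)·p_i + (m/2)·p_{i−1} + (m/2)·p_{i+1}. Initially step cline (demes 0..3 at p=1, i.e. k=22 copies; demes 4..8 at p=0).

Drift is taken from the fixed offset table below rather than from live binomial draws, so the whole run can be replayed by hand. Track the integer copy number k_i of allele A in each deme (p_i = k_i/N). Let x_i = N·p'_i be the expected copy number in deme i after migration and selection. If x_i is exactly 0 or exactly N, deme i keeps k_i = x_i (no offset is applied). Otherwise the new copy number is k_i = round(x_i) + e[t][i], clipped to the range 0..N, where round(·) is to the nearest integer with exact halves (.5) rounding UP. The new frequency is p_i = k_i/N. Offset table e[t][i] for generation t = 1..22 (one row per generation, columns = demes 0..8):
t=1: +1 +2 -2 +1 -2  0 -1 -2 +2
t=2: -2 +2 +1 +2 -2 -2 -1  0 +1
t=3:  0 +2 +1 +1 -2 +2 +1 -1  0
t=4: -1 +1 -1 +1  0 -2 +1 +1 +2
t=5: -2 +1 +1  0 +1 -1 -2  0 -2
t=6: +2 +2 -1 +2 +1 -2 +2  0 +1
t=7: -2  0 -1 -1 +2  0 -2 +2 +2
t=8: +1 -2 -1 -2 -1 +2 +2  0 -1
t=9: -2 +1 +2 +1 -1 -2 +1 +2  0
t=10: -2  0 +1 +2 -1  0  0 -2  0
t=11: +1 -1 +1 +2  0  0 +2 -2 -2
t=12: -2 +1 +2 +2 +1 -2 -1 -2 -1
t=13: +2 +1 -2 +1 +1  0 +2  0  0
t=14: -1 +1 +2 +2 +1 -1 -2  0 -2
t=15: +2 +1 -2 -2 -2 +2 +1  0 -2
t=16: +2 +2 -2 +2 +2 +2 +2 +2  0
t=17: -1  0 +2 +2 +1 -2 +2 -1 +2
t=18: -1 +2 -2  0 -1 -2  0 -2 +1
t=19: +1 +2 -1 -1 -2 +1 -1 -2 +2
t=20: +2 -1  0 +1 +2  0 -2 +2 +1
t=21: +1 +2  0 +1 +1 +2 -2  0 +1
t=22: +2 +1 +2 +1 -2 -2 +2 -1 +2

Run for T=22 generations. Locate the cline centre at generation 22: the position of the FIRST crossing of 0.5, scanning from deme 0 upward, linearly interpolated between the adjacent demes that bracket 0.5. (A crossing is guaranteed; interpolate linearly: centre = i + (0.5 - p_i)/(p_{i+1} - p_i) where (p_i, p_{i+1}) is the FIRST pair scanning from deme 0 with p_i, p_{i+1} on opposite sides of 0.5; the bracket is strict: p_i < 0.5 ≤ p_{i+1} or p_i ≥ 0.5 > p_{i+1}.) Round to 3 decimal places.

4.000

t=0: k=[22 22 22 22 0 0 0 0 0]
t=1: x=[22.0000 22.0000 22.0000 19.1212 2.8600 0.0000 0.0000 0.0000 0.0000] k=[22 22 22 20 1 0 0 0 0]
t=2: x=[22.0000 22.0000 21.7361 17.7643 3.3400 0.1310 0.0000 0.0000 0.0000] k=[22 22 22 20 1 0 0 0 0]
t=3: x=[22.0000 22.0000 21.7361 17.7643 3.3400 0.1310 0.0000 0.0000 0.0000] k=[22 22 22 19 1 2 0 0 0]
t=4: x=[22.0000 22.0000 21.6042 17.0211 3.4700 1.6212 0.2639 0.0000 0.0000] k=[22 22 21 18 3 0 1 0 0]
t=5: x=[22.0000 21.8670 20.7219 16.4087 4.5600 0.5238 0.7507 0.1329 0.0000] k=[22 22 22 16 6 0 0 0 0]
t=6: x=[22.0000 22.0000 21.2085 15.4454 6.5200 0.7856 0.0000 0.0000 0.0000] k=[22 22 20 17 8 0 0 0 0]
t=7: x=[22.0000 21.7341 19.8407 16.1879 8.1300 1.0474 0.0000 0.0000 0.0000] k=[22 22 19 15 10 1 0 0 0]
t=8: x=[22.0000 21.6012 18.8292 14.8337 9.4800 2.0539 0.1319 0.0000 0.0000] k=[22 20 18 13 8 4 2 0 0]
t=9: x=[21.7321 19.9582 17.5566 12.9599 8.1300 4.2857 2.0272 0.2658 0.0000] k=[20 21 20 14 7 2 3 2 0]
t=10: x=[20.0772 20.7127 19.3146 13.8314 7.2600 2.7982 2.7759 1.9084 0.2677] k=[18 21 20 16 6 3 3 0 0]
t=11: x=[18.2971 20.4475 19.5776 15.1846 6.9100 3.4115 2.6444 0.3986 0.0000] k=[19 19 21 17 7 3 5 0 0]
t=12: x=[18.9202 19.2049 20.1951 16.1879 7.7800 3.8034 4.1398 0.6642 0.0000] k=[17 20 22 18 9 2 3 0 0]
t=13: x=[17.2780 19.8258 21.2085 17.3223 9.2600 3.0596 2.5130 0.3986 0.0000] k=[19 21 19 18 10 3 5 0 0]
t=14: x=[19.1861 20.4475 19.0921 17.0612 10.1300 4.1953 4.1398 0.6642 0.0000] k=[18 21 21 19 11 3 2 1 0]
t=15: x=[18.2971 20.5801 20.7219 18.1964 11.0000 3.9341 2.0272 1.0215 0.1339] k=[20 22 19 16 9 6 3 1 0]
t=16: x=[20.2106 21.3355 18.9606 15.4454 9.5200 6.0327 3.1702 1.1541 0.1339] k=[22 22 17 17 12 8 5 3 0]
t=17: x=[22.0000 21.3355 17.5970 16.3183 12.1300 8.1683 5.1888 2.9260 0.4015] k=[22 21 20 18 13 6 7 2 2]
t=18: x=[21.8660 20.9781 19.8407 17.5835 12.7400 7.0758 6.2866 2.7023 2.0544] k=[21 22 18 18 12 5 6 1 3]
t=19: x=[21.1042 21.3355 18.4755 17.1918 11.8700 6.0728 5.2795 1.9492 2.8117] k=[22 22 17 16 10 7 4 0 5]
t=20: x=[22.0000 21.3355 17.4658 15.3150 10.3900 7.0357 3.9177 1.1949 4.4541] k=[22 20 17 16 12 7 2 3 5]
t=21: x=[21.7321 19.8258 17.2036 15.5758 11.8700 7.0357 2.8164 3.1902 4.8508] k=[22 22 17 17 13 9 1 3 6]
t=22: x=[22.0000 21.3355 17.5970 16.4488 13.0000 8.5190 2.3308 3.1902 5.7344] k=[22 22 20 17 11 7 4 2 8]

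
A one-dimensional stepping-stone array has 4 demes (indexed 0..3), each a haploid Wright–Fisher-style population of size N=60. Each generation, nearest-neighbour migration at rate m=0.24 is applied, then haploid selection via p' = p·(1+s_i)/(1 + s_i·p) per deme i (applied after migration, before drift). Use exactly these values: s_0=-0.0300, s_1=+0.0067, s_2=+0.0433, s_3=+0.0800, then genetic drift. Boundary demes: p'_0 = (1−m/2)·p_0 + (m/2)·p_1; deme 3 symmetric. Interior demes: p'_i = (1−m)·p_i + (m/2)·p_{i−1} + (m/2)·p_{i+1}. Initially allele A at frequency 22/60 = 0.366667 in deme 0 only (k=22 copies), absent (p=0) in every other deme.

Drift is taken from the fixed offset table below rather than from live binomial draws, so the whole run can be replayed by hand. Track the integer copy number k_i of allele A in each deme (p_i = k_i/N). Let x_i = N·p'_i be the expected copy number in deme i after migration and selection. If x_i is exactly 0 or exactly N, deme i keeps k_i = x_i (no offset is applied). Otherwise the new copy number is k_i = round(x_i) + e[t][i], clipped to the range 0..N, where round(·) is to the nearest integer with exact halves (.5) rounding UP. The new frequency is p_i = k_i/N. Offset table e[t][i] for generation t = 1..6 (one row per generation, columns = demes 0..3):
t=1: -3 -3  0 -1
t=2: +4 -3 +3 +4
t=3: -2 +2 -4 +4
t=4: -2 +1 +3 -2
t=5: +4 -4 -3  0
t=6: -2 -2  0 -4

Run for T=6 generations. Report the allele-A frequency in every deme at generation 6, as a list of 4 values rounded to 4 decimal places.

t=0: k=[22 0 0 0]
t=1: x=[18.9628 2.6569 0.0000 0.0000] k=[16 0 0 0]
t=2: x=[13.7544 1.9324 0.0000 0.0000] k=[18 0 0 0]
t=3: x=[15.4875 2.1739 0.0000 0.0000] k=[13 4 0 0]
t=4: x=[11.6317 4.6284 0.5006 0.0000] k=[10 6 4 0]
t=5: x=[9.2786 6.2774 3.9122 0.5181] k=[13 2 1 1]
t=6: x=[11.3962 3.2203 1.1676 1.0786] k=[9 1 1 0]

[0.1500, 0.0167, 0.0167, 0.0000]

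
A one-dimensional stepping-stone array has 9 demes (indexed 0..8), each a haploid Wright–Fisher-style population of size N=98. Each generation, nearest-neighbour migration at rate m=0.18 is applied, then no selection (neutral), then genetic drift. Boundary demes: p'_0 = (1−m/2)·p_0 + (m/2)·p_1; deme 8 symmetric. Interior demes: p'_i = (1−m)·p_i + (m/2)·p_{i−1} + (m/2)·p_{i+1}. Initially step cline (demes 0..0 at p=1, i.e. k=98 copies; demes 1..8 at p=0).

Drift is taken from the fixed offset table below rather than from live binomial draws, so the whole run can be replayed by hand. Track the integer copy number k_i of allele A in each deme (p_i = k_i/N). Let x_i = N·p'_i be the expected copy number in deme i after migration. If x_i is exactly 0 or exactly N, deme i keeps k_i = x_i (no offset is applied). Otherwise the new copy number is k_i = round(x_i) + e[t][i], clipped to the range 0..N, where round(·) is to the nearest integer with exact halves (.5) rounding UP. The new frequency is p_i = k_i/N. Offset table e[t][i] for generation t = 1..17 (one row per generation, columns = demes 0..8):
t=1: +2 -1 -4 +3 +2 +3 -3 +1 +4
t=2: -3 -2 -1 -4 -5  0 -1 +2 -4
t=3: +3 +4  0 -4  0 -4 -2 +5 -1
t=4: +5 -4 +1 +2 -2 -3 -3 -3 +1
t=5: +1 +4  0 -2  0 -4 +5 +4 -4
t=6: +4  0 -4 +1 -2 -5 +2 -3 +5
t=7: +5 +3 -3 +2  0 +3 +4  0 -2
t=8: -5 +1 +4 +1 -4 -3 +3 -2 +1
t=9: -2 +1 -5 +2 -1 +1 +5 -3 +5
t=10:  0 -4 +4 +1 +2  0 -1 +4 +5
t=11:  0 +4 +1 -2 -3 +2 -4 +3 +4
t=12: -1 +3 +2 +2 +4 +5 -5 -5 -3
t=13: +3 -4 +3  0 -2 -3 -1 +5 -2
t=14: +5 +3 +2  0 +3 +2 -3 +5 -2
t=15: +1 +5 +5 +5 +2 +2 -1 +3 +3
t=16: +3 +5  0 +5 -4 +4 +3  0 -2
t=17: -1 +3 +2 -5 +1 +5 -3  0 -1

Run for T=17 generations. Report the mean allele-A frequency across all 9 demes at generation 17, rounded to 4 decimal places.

0.2041

t=0: k=[98 0 0 0 0 0 0 0 0]
t=1: x=[89.1800 8.8200 0.0000 0.0000 0.0000 0.0000 0.0000 0.0000 0.0000] k=[91 8 0 0 0 0 0 0 0]
t=2: x=[83.5300 14.7500 0.7200 0.0000 0.0000 0.0000 0.0000 0.0000 0.0000] k=[81 13 0 0 0 0 0 0 0]
t=3: x=[74.8800 17.9500 1.1700 0.0000 0.0000 0.0000 0.0000 0.0000 0.0000] k=[78 22 1 0 0 0 0 0 0]
t=4: x=[72.9600 25.1500 2.8000 0.0900 0.0000 0.0000 0.0000 0.0000 0.0000] k=[78 21 4 2 0 0 0 0 0]
t=5: x=[72.8700 24.6000 5.3500 2.0000 0.1800 0.0000 0.0000 0.0000 0.0000] k=[74 29 5 0 0 0 0 0 0]
t=6: x=[69.9500 30.8900 6.7100 0.4500 0.0000 0.0000 0.0000 0.0000 0.0000] k=[74 31 3 1 0 0 0 0 0]
t=7: x=[70.1300 32.3500 5.3400 1.0900 0.0900 0.0000 0.0000 0.0000 0.0000] k=[75 35 2 3 0 0 0 0 0]
t=8: x=[71.4000 35.6300 5.0600 2.6400 0.2700 0.0000 0.0000 0.0000 0.0000] k=[66 37 9 4 0 0 0 0 0]
t=9: x=[63.3900 37.0900 11.0700 4.0900 0.3600 0.0000 0.0000 0.0000 0.0000] k=[61 38 6 6 0 0 0 0 0]
t=10: x=[58.9300 37.1900 8.8800 5.4600 0.5400 0.0000 0.0000 0.0000 0.0000] k=[59 33 13 6 3 0 0 0 0]
t=11: x=[56.6600 33.5400 14.1700 6.3600 3.0000 0.2700 0.0000 0.0000 0.0000] k=[57 38 15 4 0 2 0 0 0]
t=12: x=[55.2900 37.6400 16.0800 4.6300 0.5400 1.6400 0.1800 0.0000 0.0000] k=[54 41 18 7 5 7 0 0 0]
t=13: x=[52.8300 40.1000 19.0800 7.8100 5.3600 6.1900 0.6300 0.0000 0.0000] k=[56 36 22 8 3 3 0 0 0]
t=14: x=[54.2000 36.5400 22.0000 8.8100 3.4500 2.7300 0.2700 0.0000 0.0000] k=[59 40 24 9 6 5 0 0 0]
t=15: x=[57.2900 40.2700 24.0900 10.0800 6.1800 4.6400 0.4500 0.0000 0.0000] k=[58 45 29 15 8 7 0 0 0]
t=16: x=[56.8300 44.7300 29.1800 15.6300 8.5400 6.4600 0.6300 0.0000 0.0000] k=[60 50 29 21 5 10 4 0 0]
t=17: x=[59.1000 49.0100 30.1700 20.2800 6.8900 9.0100 4.1800 0.3600 0.0000] k=[58 52 32 15 8 14 1 0 0]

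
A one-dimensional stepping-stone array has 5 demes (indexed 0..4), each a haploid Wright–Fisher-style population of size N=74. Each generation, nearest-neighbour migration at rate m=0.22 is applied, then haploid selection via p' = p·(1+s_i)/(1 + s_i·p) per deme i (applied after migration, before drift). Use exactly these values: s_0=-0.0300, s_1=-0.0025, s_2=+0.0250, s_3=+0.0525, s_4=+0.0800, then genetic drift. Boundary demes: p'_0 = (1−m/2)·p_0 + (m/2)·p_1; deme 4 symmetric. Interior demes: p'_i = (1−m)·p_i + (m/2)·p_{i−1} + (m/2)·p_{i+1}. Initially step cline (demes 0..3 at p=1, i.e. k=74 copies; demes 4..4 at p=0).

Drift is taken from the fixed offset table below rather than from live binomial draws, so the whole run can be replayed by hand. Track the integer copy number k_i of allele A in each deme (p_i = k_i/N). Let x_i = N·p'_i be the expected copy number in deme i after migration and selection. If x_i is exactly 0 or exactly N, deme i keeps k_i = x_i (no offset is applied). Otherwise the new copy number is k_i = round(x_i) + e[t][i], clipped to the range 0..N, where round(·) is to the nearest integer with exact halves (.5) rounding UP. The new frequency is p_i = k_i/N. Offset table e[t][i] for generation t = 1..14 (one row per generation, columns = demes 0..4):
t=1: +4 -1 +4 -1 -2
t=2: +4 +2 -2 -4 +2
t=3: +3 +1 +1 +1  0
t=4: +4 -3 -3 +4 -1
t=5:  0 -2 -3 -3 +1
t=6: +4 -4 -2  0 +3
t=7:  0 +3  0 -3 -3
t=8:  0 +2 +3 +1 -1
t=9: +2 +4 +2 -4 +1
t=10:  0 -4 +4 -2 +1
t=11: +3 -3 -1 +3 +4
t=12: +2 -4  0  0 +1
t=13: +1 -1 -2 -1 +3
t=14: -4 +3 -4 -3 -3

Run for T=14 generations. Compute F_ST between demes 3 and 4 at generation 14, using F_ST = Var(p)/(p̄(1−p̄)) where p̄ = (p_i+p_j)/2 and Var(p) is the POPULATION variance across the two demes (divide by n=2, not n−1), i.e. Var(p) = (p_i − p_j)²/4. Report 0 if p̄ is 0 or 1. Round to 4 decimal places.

0.0010

t=0: k=[74 74 74 74 0]
t=1: x=[74.0000 74.0000 74.0000 66.2234 8.7145] k=[74 74 74 65 7]
t=2: x=[74.0000 74.0000 73.0338 60.1939 14.2444] k=[74 74 71 56 16]
t=3: x=[74.0000 73.6692 69.7794 54.0054 21.5566] k=[74 74 71 55 22]
t=4: x=[74.0000 73.6692 69.6717 53.8881 26.9341] k=[74 71 67 58 26]
t=5: x=[73.6598 70.8825 66.6158 56.1716 30.8956] k=[74 69 64 53 32]
t=6: x=[73.4331 68.9883 63.5633 52.6848 35.7295] k=[74 65 62 53 39]
t=7: x=[72.9798 65.6415 61.5970 53.2231 41.9449] k=[73 69 62 50 39]
t=8: x=[72.5164 68.6576 61.7052 50.9302 41.6177] k=[73 71 65 52 41]
t=9: x=[72.7429 70.5518 64.4375 52.9981 43.5973] k=[74 74 66 49 45]
t=10: x=[74.0000 73.1178 65.2032 51.2442 46.7773] k=[74 69 69 49 48]
t=11: x=[73.4331 69.5395 66.9589 51.8914 49.3900] k=[74 67 66 55 53]
t=12: x=[73.2064 67.6455 65.0952 56.6781 54.3505] k=[74 64 65 57 55]
t=13: x=[72.8665 65.1906 64.2215 58.3022 56.2780] k=[74 64 62 57 59]
t=14: x=[72.8665 64.8600 61.9216 58.4090 59.6894] k=[69 68 58 55 57]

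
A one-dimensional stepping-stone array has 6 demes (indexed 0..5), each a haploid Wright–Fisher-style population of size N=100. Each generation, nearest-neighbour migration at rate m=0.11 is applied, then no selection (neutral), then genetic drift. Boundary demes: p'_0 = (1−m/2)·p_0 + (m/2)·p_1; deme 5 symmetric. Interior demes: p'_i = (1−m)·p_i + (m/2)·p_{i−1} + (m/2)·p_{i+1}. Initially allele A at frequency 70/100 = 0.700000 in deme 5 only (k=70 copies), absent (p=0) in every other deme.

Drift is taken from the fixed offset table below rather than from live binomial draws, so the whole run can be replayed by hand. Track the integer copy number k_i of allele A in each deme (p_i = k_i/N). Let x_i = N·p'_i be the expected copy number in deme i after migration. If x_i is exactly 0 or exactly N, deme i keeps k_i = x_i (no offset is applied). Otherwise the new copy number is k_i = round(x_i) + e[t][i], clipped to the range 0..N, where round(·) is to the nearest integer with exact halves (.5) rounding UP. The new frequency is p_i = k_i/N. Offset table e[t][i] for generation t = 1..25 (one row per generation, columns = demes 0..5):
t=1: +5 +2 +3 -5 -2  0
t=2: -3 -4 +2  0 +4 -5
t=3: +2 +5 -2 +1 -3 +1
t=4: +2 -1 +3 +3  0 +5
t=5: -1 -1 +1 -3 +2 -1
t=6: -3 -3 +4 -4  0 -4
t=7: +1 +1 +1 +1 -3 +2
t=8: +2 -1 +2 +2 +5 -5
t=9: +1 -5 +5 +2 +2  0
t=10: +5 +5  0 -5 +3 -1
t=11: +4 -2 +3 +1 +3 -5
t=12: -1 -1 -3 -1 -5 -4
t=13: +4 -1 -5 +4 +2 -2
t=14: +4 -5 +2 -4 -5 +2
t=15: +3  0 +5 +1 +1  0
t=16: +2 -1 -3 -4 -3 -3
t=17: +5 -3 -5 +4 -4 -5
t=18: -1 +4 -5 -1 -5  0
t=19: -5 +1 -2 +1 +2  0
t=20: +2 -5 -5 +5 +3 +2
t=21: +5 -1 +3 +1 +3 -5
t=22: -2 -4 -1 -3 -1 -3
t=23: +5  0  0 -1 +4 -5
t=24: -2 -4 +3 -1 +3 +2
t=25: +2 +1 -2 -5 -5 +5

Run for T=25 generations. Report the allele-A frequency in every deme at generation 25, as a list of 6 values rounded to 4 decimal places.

[0.2200, 0.0200, 0.0400, 0.0400, 0.1500, 0.1600]

t=0: k=[0 0 0 0 0 70]
t=1: x=[0.0000 0.0000 0.0000 0.0000 3.8500 66.1500] k=[0 0 0 0 2 66]
t=2: x=[0.0000 0.0000 0.0000 0.1100 5.4100 62.4800] k=[0 0 0 0 9 57]
t=3: x=[0.0000 0.0000 0.0000 0.4950 11.1450 54.3600] k=[0 0 0 1 8 55]
t=4: x=[0.0000 0.0000 0.0550 1.3300 10.2000 52.4150] k=[0 0 3 4 10 57]
t=5: x=[0.0000 0.1650 2.8900 4.2750 12.2550 54.4150] k=[0 0 4 1 14 53]
t=6: x=[0.0000 0.2200 3.6150 1.8800 15.4300 50.8550] k=[0 0 8 0 15 47]
t=7: x=[0.0000 0.4400 7.1200 1.2650 15.9350 45.2400] k=[0 1 8 2 13 47]
t=8: x=[0.0550 1.3300 7.2850 2.9350 14.2650 45.1300] k=[2 0 9 5 19 40]
t=9: x=[1.8900 0.6050 8.2850 5.9900 19.3850 38.8450] k=[3 0 13 8 21 39]
t=10: x=[2.8350 0.8800 12.0100 8.9900 21.2750 38.0100] k=[8 6 12 4 24 37]
t=11: x=[7.8900 6.4400 11.2300 5.5400 23.6150 36.2850] k=[12 4 14 7 27 31]
t=12: x=[11.5600 4.9900 13.0650 8.4850 26.1200 30.7800] k=[11 4 10 7 21 27]
t=13: x=[10.6150 4.7150 9.5050 7.9350 20.5600 26.6700] k=[15 4 5 12 23 25]
t=14: x=[14.3950 4.6600 5.3300 12.2200 22.5050 24.8900] k=[18 0 7 8 18 27]
t=15: x=[17.0100 1.3750 6.6700 8.4950 17.9450 26.5050] k=[20 1 12 9 19 27]
t=16: x=[18.9550 2.6500 11.2300 9.7150 18.8900 26.5600] k=[21 2 8 6 16 24]
t=17: x=[19.9550 3.3750 7.5600 6.6600 15.8900 23.5600] k=[25 0 3 11 12 19]
t=18: x=[23.6250 1.5400 3.2750 10.6150 12.3300 18.6150] k=[23 6 0 10 7 19]
t=19: x=[22.0650 6.6050 0.8800 9.2850 7.8250 18.3400] k=[17 8 0 10 10 18]
t=20: x=[16.5050 8.0550 0.9900 9.4500 10.4400 17.5600] k=[19 3 0 14 13 20]
t=21: x=[18.1200 3.7150 0.9350 13.1750 13.4400 19.6150] k=[23 3 4 14 16 15]
t=22: x=[21.9000 4.1550 4.4950 13.5600 15.8350 15.0550] k=[20 0 3 11 15 12]
t=23: x=[18.9000 1.2650 3.2750 10.7800 14.6150 12.1650] k=[24 1 3 10 19 7]
t=24: x=[22.7350 2.3750 3.2750 10.1100 17.8450 7.6600] k=[21 0 6 9 21 10]
t=25: x=[19.8450 1.4850 5.8350 9.4950 19.7350 10.6050] k=[22 2 4 4 15 16]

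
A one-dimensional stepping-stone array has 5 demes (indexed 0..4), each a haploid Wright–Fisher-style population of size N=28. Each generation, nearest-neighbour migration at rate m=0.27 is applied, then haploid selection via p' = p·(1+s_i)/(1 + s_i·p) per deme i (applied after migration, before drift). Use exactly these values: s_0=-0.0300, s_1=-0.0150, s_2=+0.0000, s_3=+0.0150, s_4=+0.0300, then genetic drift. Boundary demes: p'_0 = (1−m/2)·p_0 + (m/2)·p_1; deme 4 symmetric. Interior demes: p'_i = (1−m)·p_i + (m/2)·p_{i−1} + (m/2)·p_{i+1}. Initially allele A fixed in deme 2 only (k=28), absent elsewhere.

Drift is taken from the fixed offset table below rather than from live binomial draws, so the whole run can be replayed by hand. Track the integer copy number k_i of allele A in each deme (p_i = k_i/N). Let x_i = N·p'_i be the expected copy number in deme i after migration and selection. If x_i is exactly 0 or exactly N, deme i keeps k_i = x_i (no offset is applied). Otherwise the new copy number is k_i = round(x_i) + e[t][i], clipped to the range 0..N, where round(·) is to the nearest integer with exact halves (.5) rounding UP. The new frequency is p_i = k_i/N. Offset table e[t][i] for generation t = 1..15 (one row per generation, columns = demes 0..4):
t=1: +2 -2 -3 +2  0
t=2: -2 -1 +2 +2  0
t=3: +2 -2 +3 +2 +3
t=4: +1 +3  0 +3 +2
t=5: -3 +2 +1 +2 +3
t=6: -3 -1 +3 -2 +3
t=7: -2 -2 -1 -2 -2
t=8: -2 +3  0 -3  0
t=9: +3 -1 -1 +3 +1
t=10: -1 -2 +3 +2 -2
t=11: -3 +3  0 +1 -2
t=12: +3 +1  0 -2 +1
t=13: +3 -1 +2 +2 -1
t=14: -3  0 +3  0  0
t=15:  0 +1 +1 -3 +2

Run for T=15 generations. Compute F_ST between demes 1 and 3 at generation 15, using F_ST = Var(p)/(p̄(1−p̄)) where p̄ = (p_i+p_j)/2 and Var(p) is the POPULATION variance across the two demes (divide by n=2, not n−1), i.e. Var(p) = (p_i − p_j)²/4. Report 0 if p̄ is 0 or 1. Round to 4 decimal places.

0.0122

t=0: k=[0 0 28 0 0]
t=1: x=[0.0000 3.7309 20.4400 3.8289 0.0000] k=[0 2 17 6 0]
t=2: x=[0.2620 3.7061 13.4900 6.7510 0.8336] k=[0 3 15 9 1]
t=3: x=[0.3930 4.1612 12.5700 8.8197 2.1376] k=[2 2 16 11 5]
t=4: x=[1.9442 3.8397 13.4350 10.9642 5.9473] k=[3 7 13 14 8]
t=5: x=[3.4469 7.1889 12.3250 13.1588 8.9894] k=[0 9 13 15 12]
t=6: x=[1.1801 8.2369 12.7300 14.4291 12.6096] k=[0 7 16 12 16]
t=7: x=[0.9176 7.1889 14.2450 13.1838 15.6643] k=[0 5 13 11 14]
t=8: x=[0.6552 5.3394 11.6500 11.7765 13.8018] k=[0 8 12 9 14]
t=9: x=[1.0488 7.3776 11.0550 10.1762 13.5316] k=[4 6 10 13 15]
t=10: x=[4.1609 6.1968 9.8650 12.9686 14.9362] k=[3 4 13 15 13]
t=11: x=[3.0512 5.0175 12.0550 14.5641 13.4765] k=[0 8 12 16 11]
t=12: x=[1.0488 7.3776 12.0000 14.8888 11.8767] k=[4 8 12 13 13]
t=13: x=[4.4253 7.9139 11.5950 12.9686 13.2061] k=[7 7 14 15 12]
t=14: x=[6.8413 7.8593 13.1900 14.5641 12.6096] k=[4 8 16 15 13]
t=15: x=[4.4253 8.4506 14.7850 14.9688 13.4765] k=[4 9 16 12 15]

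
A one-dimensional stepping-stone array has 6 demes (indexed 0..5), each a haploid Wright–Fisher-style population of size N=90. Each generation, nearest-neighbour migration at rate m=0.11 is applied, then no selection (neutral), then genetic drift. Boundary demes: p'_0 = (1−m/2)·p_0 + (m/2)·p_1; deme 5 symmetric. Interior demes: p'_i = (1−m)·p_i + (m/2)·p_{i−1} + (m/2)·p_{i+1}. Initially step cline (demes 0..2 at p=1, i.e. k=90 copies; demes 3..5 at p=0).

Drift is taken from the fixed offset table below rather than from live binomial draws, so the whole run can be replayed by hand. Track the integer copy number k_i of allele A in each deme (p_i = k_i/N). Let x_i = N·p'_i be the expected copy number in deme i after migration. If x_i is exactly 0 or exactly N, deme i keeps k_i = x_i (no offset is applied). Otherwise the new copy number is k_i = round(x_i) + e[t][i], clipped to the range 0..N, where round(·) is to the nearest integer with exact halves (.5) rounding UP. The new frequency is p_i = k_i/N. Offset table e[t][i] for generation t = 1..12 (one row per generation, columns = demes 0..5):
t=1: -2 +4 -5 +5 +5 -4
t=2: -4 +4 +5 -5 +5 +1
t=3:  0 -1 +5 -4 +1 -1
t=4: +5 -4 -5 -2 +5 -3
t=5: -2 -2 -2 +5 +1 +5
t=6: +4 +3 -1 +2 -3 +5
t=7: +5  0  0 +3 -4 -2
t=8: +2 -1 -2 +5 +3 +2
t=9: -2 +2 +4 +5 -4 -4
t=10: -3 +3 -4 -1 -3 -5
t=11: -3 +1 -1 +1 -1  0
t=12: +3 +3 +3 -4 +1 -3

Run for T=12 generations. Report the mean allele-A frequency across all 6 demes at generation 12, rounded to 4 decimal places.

t=0: k=[90 90 90 0 0 0]
t=1: x=[90.0000 90.0000 85.0500 4.9500 0.0000 0.0000] k=[90 90 80 10 0 0]
t=2: x=[90.0000 89.4500 76.7000 13.3000 0.5500 0.0000] k=[90 90 82 8 6 0]
t=3: x=[90.0000 89.5600 78.3700 11.9600 5.7800 0.3300] k=[90 89 83 8 7 0]
t=4: x=[89.9450 88.7250 79.2050 12.0700 6.6700 0.3850] k=[90 85 74 10 12 0]
t=5: x=[89.7250 84.6700 71.0850 13.6300 11.2300 0.6600] k=[88 83 69 19 12 6]
t=6: x=[87.7250 82.5050 67.0200 21.3650 12.0550 6.3300] k=[90 86 66 23 9 11]
t=7: x=[89.7800 85.1200 64.7350 24.5950 9.8800 10.8900] k=[90 85 65 28 6 9]
t=8: x=[89.7250 84.1750 64.0650 28.8250 7.3750 8.8350] k=[90 83 62 34 10 11]
t=9: x=[89.6150 82.2300 61.6150 34.2200 11.3750 10.9450] k=[88 84 66 39 7 7]
t=10: x=[87.7800 83.2300 65.5050 38.7250 8.7600 7.0000] k=[85 86 62 38 6 2]
t=11: x=[85.0550 84.6250 62.0000 37.5600 7.5400 2.2200] k=[82 86 61 39 7 2]
t=12: x=[82.2200 84.4050 61.1650 38.4500 8.4850 2.2750] k=[85 87 64 34 9 0]

0.5167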